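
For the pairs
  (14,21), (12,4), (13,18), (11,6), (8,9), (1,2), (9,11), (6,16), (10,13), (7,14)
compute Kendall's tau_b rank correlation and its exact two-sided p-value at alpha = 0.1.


Step 1: Enumerate the 45 unordered pairs (i,j) with i<j and classify each by sign(x_j-x_i) * sign(y_j-y_i).
  (1,2):dx=-2,dy=-17->C; (1,3):dx=-1,dy=-3->C; (1,4):dx=-3,dy=-15->C; (1,5):dx=-6,dy=-12->C
  (1,6):dx=-13,dy=-19->C; (1,7):dx=-5,dy=-10->C; (1,8):dx=-8,dy=-5->C; (1,9):dx=-4,dy=-8->C
  (1,10):dx=-7,dy=-7->C; (2,3):dx=+1,dy=+14->C; (2,4):dx=-1,dy=+2->D; (2,5):dx=-4,dy=+5->D
  (2,6):dx=-11,dy=-2->C; (2,7):dx=-3,dy=+7->D; (2,8):dx=-6,dy=+12->D; (2,9):dx=-2,dy=+9->D
  (2,10):dx=-5,dy=+10->D; (3,4):dx=-2,dy=-12->C; (3,5):dx=-5,dy=-9->C; (3,6):dx=-12,dy=-16->C
  (3,7):dx=-4,dy=-7->C; (3,8):dx=-7,dy=-2->C; (3,9):dx=-3,dy=-5->C; (3,10):dx=-6,dy=-4->C
  (4,5):dx=-3,dy=+3->D; (4,6):dx=-10,dy=-4->C; (4,7):dx=-2,dy=+5->D; (4,8):dx=-5,dy=+10->D
  (4,9):dx=-1,dy=+7->D; (4,10):dx=-4,dy=+8->D; (5,6):dx=-7,dy=-7->C; (5,7):dx=+1,dy=+2->C
  (5,8):dx=-2,dy=+7->D; (5,9):dx=+2,dy=+4->C; (5,10):dx=-1,dy=+5->D; (6,7):dx=+8,dy=+9->C
  (6,8):dx=+5,dy=+14->C; (6,9):dx=+9,dy=+11->C; (6,10):dx=+6,dy=+12->C; (7,8):dx=-3,dy=+5->D
  (7,9):dx=+1,dy=+2->C; (7,10):dx=-2,dy=+3->D; (8,9):dx=+4,dy=-3->D; (8,10):dx=+1,dy=-2->D
  (9,10):dx=-3,dy=+1->D
Step 2: C = 27, D = 18, total pairs = 45.
Step 3: tau = (C - D)/(n(n-1)/2) = (27 - 18)/45 = 0.200000.
Step 4: Exact two-sided p-value (enumerate n! = 3628800 permutations of y under H0): p = 0.484313.
Step 5: alpha = 0.1. fail to reject H0.

tau_b = 0.2000 (C=27, D=18), p = 0.484313, fail to reject H0.


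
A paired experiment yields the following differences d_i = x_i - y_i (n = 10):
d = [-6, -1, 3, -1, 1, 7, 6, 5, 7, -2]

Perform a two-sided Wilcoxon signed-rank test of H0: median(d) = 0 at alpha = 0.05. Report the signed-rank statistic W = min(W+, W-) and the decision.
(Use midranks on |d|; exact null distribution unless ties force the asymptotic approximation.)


Step 1: Drop any zero differences (none here) and take |d_i|.
|d| = [6, 1, 3, 1, 1, 7, 6, 5, 7, 2]
Step 2: Midrank |d_i| (ties get averaged ranks).
ranks: |6|->7.5, |1|->2, |3|->5, |1|->2, |1|->2, |7|->9.5, |6|->7.5, |5|->6, |7|->9.5, |2|->4
Step 3: Attach original signs; sum ranks with positive sign and with negative sign.
W+ = 5 + 2 + 9.5 + 7.5 + 6 + 9.5 = 39.5
W- = 7.5 + 2 + 2 + 4 = 15.5
(Check: W+ + W- = 55 should equal n(n+1)/2 = 55.)
Step 4: Test statistic W = min(W+, W-) = 15.5.
Step 5: Ties in |d|, so use the tie-corrected normal approximation.
        E[W] = n(n+1)/4 = 10*11/4 = 27.5.
        Tie groups: |d|=1 (t=3), |d|=6 (t=2), |d|=7 (t=2); sum(t^3 - t) = 36.
        Var[W] = n(n+1)(2n+1)/24 - sum(t^3-t)/48 = 2310/24 - 36/48 = 95.5.
        z = (W - E[W]) / sqrt(Var[W]) = (15.5 - 27.5) / 9.7724 = -1.2279.
        Two-sided p = 2*Phi(z) = 0.219467.
Step 6: alpha = 0.05. fail to reject H0.

W+ = 39.5, W- = 15.5, W = min = 15.5, p = 0.219467, fail to reject H0.


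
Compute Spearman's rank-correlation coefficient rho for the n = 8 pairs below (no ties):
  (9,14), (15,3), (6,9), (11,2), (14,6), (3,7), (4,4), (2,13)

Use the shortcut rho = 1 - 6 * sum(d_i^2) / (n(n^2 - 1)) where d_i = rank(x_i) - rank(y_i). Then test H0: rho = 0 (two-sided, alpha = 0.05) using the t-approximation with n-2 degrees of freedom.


Step 1: Rank x and y separately (midranks; no ties here).
rank(x): 9->5, 15->8, 6->4, 11->6, 14->7, 3->2, 4->3, 2->1
rank(y): 14->8, 3->2, 9->6, 2->1, 6->4, 7->5, 4->3, 13->7
Step 2: d_i = R_x(i) - R_y(i); compute d_i^2.
  (5-8)^2=9, (8-2)^2=36, (4-6)^2=4, (6-1)^2=25, (7-4)^2=9, (2-5)^2=9, (3-3)^2=0, (1-7)^2=36
sum(d^2) = 128.
Step 3: rho = 1 - 6*128 / (8*(8^2 - 1)) = 1 - 768/504 = -0.523810.
Step 4: Under H0, t = rho * sqrt((n-2)/(1-rho^2)) = -1.5062 ~ t(6).
Step 5: Two-sided p-value from the t-distribution with 6 df = 0.182721.
Step 6: alpha = 0.05. fail to reject H0.

rho = -0.5238, p = 0.182721, fail to reject H0 at alpha = 0.05.


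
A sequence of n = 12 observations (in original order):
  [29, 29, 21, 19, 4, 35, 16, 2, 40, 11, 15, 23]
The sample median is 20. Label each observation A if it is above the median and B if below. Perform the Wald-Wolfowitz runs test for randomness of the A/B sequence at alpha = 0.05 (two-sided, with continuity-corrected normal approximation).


Step 1: Compute median = 20; label A = above, B = below.
Labels in order: AAABBABBABBA  (n_A = 6, n_B = 6)
Step 2: Count runs R = 7.
Step 3: Under H0 (random ordering), E[R] = 2*n_A*n_B/(n_A+n_B) + 1 = 2*6*6/12 + 1 = 7.0000.
        Var[R] = 2*n_A*n_B*(2*n_A*n_B - n_A - n_B) / ((n_A+n_B)^2 * (n_A+n_B-1)) = 4320/1584 = 2.7273.
        SD[R] = 1.6514.
Step 4: R = E[R], so z = 0 with no continuity correction.
Step 5: Two-sided p-value via normal approximation = 2*(1 - Phi(|z|)) = 1.000000.
Step 6: alpha = 0.05. fail to reject H0.

R = 7, z = 0.0000, p = 1.000000, fail to reject H0.


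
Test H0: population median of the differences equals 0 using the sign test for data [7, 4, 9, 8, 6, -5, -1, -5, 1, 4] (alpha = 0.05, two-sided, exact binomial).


Step 1: Discard zero differences. Original n = 10; n_eff = number of nonzero differences = 10.
Nonzero differences (with sign): +7, +4, +9, +8, +6, -5, -1, -5, +1, +4
Step 2: Count signs: positive = 7, negative = 3.
Step 3: Under H0: P(positive) = 0.5, so the number of positives S ~ Bin(10, 0.5).
Step 4: Two-sided exact p-value = sum of Bin(10,0.5) probabilities at or below the observed probability = 0.343750.
Step 5: alpha = 0.05. fail to reject H0.

n_eff = 10, pos = 7, neg = 3, p = 0.343750, fail to reject H0.


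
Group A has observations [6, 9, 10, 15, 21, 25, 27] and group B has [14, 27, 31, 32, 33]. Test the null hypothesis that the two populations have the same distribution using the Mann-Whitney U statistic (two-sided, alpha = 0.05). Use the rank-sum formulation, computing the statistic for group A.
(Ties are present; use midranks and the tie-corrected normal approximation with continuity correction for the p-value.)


Step 1: Combine and sort all 12 observations; assign midranks.
sorted (value, group): (6,X), (9,X), (10,X), (14,Y), (15,X), (21,X), (25,X), (27,X), (27,Y), (31,Y), (32,Y), (33,Y)
ranks: 6->1, 9->2, 10->3, 14->4, 15->5, 21->6, 25->7, 27->8.5, 27->8.5, 31->10, 32->11, 33->12
Step 2: Rank sum for X: R1 = 1 + 2 + 3 + 5 + 6 + 7 + 8.5 = 32.5.
Step 3: U_X = R1 - n1(n1+1)/2 = 32.5 - 7*8/2 = 32.5 - 28 = 4.5.
       U_Y = n1*n2 - U_X = 35 - 4.5 = 30.5.
Step 4: Ties are present, so use the tie-corrected normal approximation (with continuity correction) for the p-value.
Step 5: p-value = 0.041997; compare to alpha = 0.05. reject H0.

U_X = 4.5, p = 0.041997, reject H0 at alpha = 0.05.


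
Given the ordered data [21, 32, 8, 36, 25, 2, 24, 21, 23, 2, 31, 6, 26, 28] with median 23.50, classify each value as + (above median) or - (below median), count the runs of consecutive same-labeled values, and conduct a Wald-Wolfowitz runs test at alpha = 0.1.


Step 1: Compute median = 23.50; label A = above, B = below.
Labels in order: BABAABABBBABAA  (n_A = 7, n_B = 7)
Step 2: Count runs R = 10.
Step 3: Under H0 (random ordering), E[R] = 2*n_A*n_B/(n_A+n_B) + 1 = 2*7*7/14 + 1 = 8.0000.
        Var[R] = 2*n_A*n_B*(2*n_A*n_B - n_A - n_B) / ((n_A+n_B)^2 * (n_A+n_B-1)) = 8232/2548 = 3.2308.
        SD[R] = 1.7974.
Step 4: Continuity-corrected z = (R - 0.5 - E[R]) / SD[R] = (10 - 0.5 - 8.0000) / 1.7974 = 0.8345.
Step 5: Two-sided p-value via normal approximation = 2*(1 - Phi(|z|)) = 0.403986.
Step 6: alpha = 0.1. fail to reject H0.

R = 10, z = 0.8345, p = 0.403986, fail to reject H0.


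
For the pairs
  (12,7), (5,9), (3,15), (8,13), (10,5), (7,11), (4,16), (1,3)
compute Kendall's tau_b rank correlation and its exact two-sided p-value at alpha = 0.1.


Step 1: Enumerate the 28 unordered pairs (i,j) with i<j and classify each by sign(x_j-x_i) * sign(y_j-y_i).
  (1,2):dx=-7,dy=+2->D; (1,3):dx=-9,dy=+8->D; (1,4):dx=-4,dy=+6->D; (1,5):dx=-2,dy=-2->C
  (1,6):dx=-5,dy=+4->D; (1,7):dx=-8,dy=+9->D; (1,8):dx=-11,dy=-4->C; (2,3):dx=-2,dy=+6->D
  (2,4):dx=+3,dy=+4->C; (2,5):dx=+5,dy=-4->D; (2,6):dx=+2,dy=+2->C; (2,7):dx=-1,dy=+7->D
  (2,8):dx=-4,dy=-6->C; (3,4):dx=+5,dy=-2->D; (3,5):dx=+7,dy=-10->D; (3,6):dx=+4,dy=-4->D
  (3,7):dx=+1,dy=+1->C; (3,8):dx=-2,dy=-12->C; (4,5):dx=+2,dy=-8->D; (4,6):dx=-1,dy=-2->C
  (4,7):dx=-4,dy=+3->D; (4,8):dx=-7,dy=-10->C; (5,6):dx=-3,dy=+6->D; (5,7):dx=-6,dy=+11->D
  (5,8):dx=-9,dy=-2->C; (6,7):dx=-3,dy=+5->D; (6,8):dx=-6,dy=-8->C; (7,8):dx=-3,dy=-13->C
Step 2: C = 12, D = 16, total pairs = 28.
Step 3: tau = (C - D)/(n(n-1)/2) = (12 - 16)/28 = -0.142857.
Step 4: Exact two-sided p-value (enumerate n! = 40320 permutations of y under H0): p = 0.719544.
Step 5: alpha = 0.1. fail to reject H0.

tau_b = -0.1429 (C=12, D=16), p = 0.719544, fail to reject H0.


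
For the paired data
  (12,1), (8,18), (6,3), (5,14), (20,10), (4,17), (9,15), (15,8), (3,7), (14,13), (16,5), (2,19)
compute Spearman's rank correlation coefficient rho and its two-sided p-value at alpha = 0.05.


Step 1: Rank x and y separately (midranks; no ties here).
rank(x): 12->8, 8->6, 6->5, 5->4, 20->12, 4->3, 9->7, 15->10, 3->2, 14->9, 16->11, 2->1
rank(y): 1->1, 18->11, 3->2, 14->8, 10->6, 17->10, 15->9, 8->5, 7->4, 13->7, 5->3, 19->12
Step 2: d_i = R_x(i) - R_y(i); compute d_i^2.
  (8-1)^2=49, (6-11)^2=25, (5-2)^2=9, (4-8)^2=16, (12-6)^2=36, (3-10)^2=49, (7-9)^2=4, (10-5)^2=25, (2-4)^2=4, (9-7)^2=4, (11-3)^2=64, (1-12)^2=121
sum(d^2) = 406.
Step 3: rho = 1 - 6*406 / (12*(12^2 - 1)) = 1 - 2436/1716 = -0.419580.
Step 4: Under H0, t = rho * sqrt((n-2)/(1-rho^2)) = -1.4617 ~ t(10).
Step 5: Two-sided p-value from the t-distribution with 10 df = 0.174519.
Step 6: alpha = 0.05. fail to reject H0.

rho = -0.4196, p = 0.174519, fail to reject H0 at alpha = 0.05.


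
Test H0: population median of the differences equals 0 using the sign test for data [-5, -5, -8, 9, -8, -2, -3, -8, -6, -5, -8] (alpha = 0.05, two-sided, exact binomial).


Step 1: Discard zero differences. Original n = 11; n_eff = number of nonzero differences = 11.
Nonzero differences (with sign): -5, -5, -8, +9, -8, -2, -3, -8, -6, -5, -8
Step 2: Count signs: positive = 1, negative = 10.
Step 3: Under H0: P(positive) = 0.5, so the number of positives S ~ Bin(11, 0.5).
Step 4: Two-sided exact p-value = sum of Bin(11,0.5) probabilities at or below the observed probability = 0.011719.
Step 5: alpha = 0.05. reject H0.

n_eff = 11, pos = 1, neg = 10, p = 0.011719, reject H0.


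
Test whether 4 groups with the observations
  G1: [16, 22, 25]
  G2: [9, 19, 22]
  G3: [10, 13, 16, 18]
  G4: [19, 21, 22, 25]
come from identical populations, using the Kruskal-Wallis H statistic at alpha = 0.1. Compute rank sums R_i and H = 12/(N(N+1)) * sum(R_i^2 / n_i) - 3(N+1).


Step 1: Combine all N = 14 observations and assign midranks.
sorted (value, group, rank): (9,G2,1), (10,G3,2), (13,G3,3), (16,G1,4.5), (16,G3,4.5), (18,G3,6), (19,G2,7.5), (19,G4,7.5), (21,G4,9), (22,G1,11), (22,G2,11), (22,G4,11), (25,G1,13.5), (25,G4,13.5)
Step 2: Sum ranks within each group.
R_1 = 29 (n_1 = 3)
R_2 = 19.5 (n_2 = 3)
R_3 = 15.5 (n_3 = 4)
R_4 = 41 (n_4 = 4)
Step 3: H = 12/(N(N+1)) * sum(R_i^2/n_i) - 3(N+1)
     = 12/(14*15) * (29^2/3 + 19.5^2/3 + 15.5^2/4 + 41^2/4) - 3*15
     = 0.057143 * 887.396 - 45
     = 5.708333.
Step 4: Ties present; correction factor C = 1 - 42/(14^3 - 14) = 0.984615. Corrected H = 5.708333 / 0.984615 = 5.797526.
Step 5: Under H0, H ~ chi^2(3); p-value = 0.121887.
Step 6: alpha = 0.1. fail to reject H0.

H = 5.7975, df = 3, p = 0.121887, fail to reject H0.


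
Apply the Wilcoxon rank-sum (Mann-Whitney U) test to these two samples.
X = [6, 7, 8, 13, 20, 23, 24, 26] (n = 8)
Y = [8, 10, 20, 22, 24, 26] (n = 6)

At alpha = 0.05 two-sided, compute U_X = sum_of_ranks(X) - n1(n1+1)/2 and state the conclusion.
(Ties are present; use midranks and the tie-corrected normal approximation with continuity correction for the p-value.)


Step 1: Combine and sort all 14 observations; assign midranks.
sorted (value, group): (6,X), (7,X), (8,X), (8,Y), (10,Y), (13,X), (20,X), (20,Y), (22,Y), (23,X), (24,X), (24,Y), (26,X), (26,Y)
ranks: 6->1, 7->2, 8->3.5, 8->3.5, 10->5, 13->6, 20->7.5, 20->7.5, 22->9, 23->10, 24->11.5, 24->11.5, 26->13.5, 26->13.5
Step 2: Rank sum for X: R1 = 1 + 2 + 3.5 + 6 + 7.5 + 10 + 11.5 + 13.5 = 55.
Step 3: U_X = R1 - n1(n1+1)/2 = 55 - 8*9/2 = 55 - 36 = 19.
       U_Y = n1*n2 - U_X = 48 - 19 = 29.
Step 4: Ties are present, so use the tie-corrected normal approximation (with continuity correction) for the p-value.
Step 5: p-value = 0.559545; compare to alpha = 0.05. fail to reject H0.

U_X = 19, p = 0.559545, fail to reject H0 at alpha = 0.05.


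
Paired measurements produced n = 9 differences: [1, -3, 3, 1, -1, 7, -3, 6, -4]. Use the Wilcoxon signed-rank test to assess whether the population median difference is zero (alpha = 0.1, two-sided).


Step 1: Drop any zero differences (none here) and take |d_i|.
|d| = [1, 3, 3, 1, 1, 7, 3, 6, 4]
Step 2: Midrank |d_i| (ties get averaged ranks).
ranks: |1|->2, |3|->5, |3|->5, |1|->2, |1|->2, |7|->9, |3|->5, |6|->8, |4|->7
Step 3: Attach original signs; sum ranks with positive sign and with negative sign.
W+ = 2 + 5 + 2 + 9 + 8 = 26
W- = 5 + 2 + 5 + 7 = 19
(Check: W+ + W- = 45 should equal n(n+1)/2 = 45.)
Step 4: Test statistic W = min(W+, W-) = 19.
Step 5: Ties in |d|, so use the tie-corrected normal approximation.
        E[W] = n(n+1)/4 = 9*10/4 = 22.5.
        Tie groups: |d|=1 (t=3), |d|=3 (t=3); sum(t^3 - t) = 48.
        Var[W] = n(n+1)(2n+1)/24 - sum(t^3-t)/48 = 1710/24 - 48/48 = 70.25.
        z = (W - E[W]) / sqrt(Var[W]) = (19 - 22.5) / 8.3815 = -0.4176.
        Two-sided p = 2*Phi(z) = 0.676251.
Step 6: alpha = 0.1. fail to reject H0.

W+ = 26, W- = 19, W = min = 19, p = 0.676251, fail to reject H0.


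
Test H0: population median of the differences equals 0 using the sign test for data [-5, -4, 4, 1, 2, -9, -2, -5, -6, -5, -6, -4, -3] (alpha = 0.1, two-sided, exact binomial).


Step 1: Discard zero differences. Original n = 13; n_eff = number of nonzero differences = 13.
Nonzero differences (with sign): -5, -4, +4, +1, +2, -9, -2, -5, -6, -5, -6, -4, -3
Step 2: Count signs: positive = 3, negative = 10.
Step 3: Under H0: P(positive) = 0.5, so the number of positives S ~ Bin(13, 0.5).
Step 4: Two-sided exact p-value = sum of Bin(13,0.5) probabilities at or below the observed probability = 0.092285.
Step 5: alpha = 0.1. reject H0.

n_eff = 13, pos = 3, neg = 10, p = 0.092285, reject H0.


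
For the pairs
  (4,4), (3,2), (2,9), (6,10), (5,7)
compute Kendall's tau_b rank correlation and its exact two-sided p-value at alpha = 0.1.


Step 1: Enumerate the 10 unordered pairs (i,j) with i<j and classify each by sign(x_j-x_i) * sign(y_j-y_i).
  (1,2):dx=-1,dy=-2->C; (1,3):dx=-2,dy=+5->D; (1,4):dx=+2,dy=+6->C; (1,5):dx=+1,dy=+3->C
  (2,3):dx=-1,dy=+7->D; (2,4):dx=+3,dy=+8->C; (2,5):dx=+2,dy=+5->C; (3,4):dx=+4,dy=+1->C
  (3,5):dx=+3,dy=-2->D; (4,5):dx=-1,dy=-3->C
Step 2: C = 7, D = 3, total pairs = 10.
Step 3: tau = (C - D)/(n(n-1)/2) = (7 - 3)/10 = 0.400000.
Step 4: Exact two-sided p-value (enumerate n! = 120 permutations of y under H0): p = 0.483333.
Step 5: alpha = 0.1. fail to reject H0.

tau_b = 0.4000 (C=7, D=3), p = 0.483333, fail to reject H0.


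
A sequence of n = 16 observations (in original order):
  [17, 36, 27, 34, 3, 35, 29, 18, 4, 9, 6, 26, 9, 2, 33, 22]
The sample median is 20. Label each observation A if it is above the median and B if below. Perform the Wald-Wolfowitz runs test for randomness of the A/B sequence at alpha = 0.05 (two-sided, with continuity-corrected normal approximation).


Step 1: Compute median = 20; label A = above, B = below.
Labels in order: BAAABAABBBBABBAA  (n_A = 8, n_B = 8)
Step 2: Count runs R = 8.
Step 3: Under H0 (random ordering), E[R] = 2*n_A*n_B/(n_A+n_B) + 1 = 2*8*8/16 + 1 = 9.0000.
        Var[R] = 2*n_A*n_B*(2*n_A*n_B - n_A - n_B) / ((n_A+n_B)^2 * (n_A+n_B-1)) = 14336/3840 = 3.7333.
        SD[R] = 1.9322.
Step 4: Continuity-corrected z = (R + 0.5 - E[R]) / SD[R] = (8 + 0.5 - 9.0000) / 1.9322 = -0.2588.
Step 5: Two-sided p-value via normal approximation = 2*(1 - Phi(|z|)) = 0.795809.
Step 6: alpha = 0.05. fail to reject H0.

R = 8, z = -0.2588, p = 0.795809, fail to reject H0.


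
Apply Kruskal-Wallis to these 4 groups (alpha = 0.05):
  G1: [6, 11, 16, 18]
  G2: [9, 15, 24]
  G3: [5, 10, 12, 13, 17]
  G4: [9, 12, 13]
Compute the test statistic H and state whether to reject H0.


Step 1: Combine all N = 15 observations and assign midranks.
sorted (value, group, rank): (5,G3,1), (6,G1,2), (9,G2,3.5), (9,G4,3.5), (10,G3,5), (11,G1,6), (12,G3,7.5), (12,G4,7.5), (13,G3,9.5), (13,G4,9.5), (15,G2,11), (16,G1,12), (17,G3,13), (18,G1,14), (24,G2,15)
Step 2: Sum ranks within each group.
R_1 = 34 (n_1 = 4)
R_2 = 29.5 (n_2 = 3)
R_3 = 36 (n_3 = 5)
R_4 = 20.5 (n_4 = 3)
Step 3: H = 12/(N(N+1)) * sum(R_i^2/n_i) - 3(N+1)
     = 12/(15*16) * (34^2/4 + 29.5^2/3 + 36^2/5 + 20.5^2/3) - 3*16
     = 0.050000 * 978.367 - 48
     = 0.918333.
Step 4: Ties present; correction factor C = 1 - 18/(15^3 - 15) = 0.994643. Corrected H = 0.918333 / 0.994643 = 0.923279.
Step 5: Under H0, H ~ chi^2(3); p-value = 0.819807.
Step 6: alpha = 0.05. fail to reject H0.

H = 0.9233, df = 3, p = 0.819807, fail to reject H0.


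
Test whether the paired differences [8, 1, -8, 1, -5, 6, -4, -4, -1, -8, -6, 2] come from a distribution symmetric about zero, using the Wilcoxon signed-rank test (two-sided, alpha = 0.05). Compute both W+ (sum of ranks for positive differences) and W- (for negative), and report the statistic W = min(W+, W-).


Step 1: Drop any zero differences (none here) and take |d_i|.
|d| = [8, 1, 8, 1, 5, 6, 4, 4, 1, 8, 6, 2]
Step 2: Midrank |d_i| (ties get averaged ranks).
ranks: |8|->11, |1|->2, |8|->11, |1|->2, |5|->7, |6|->8.5, |4|->5.5, |4|->5.5, |1|->2, |8|->11, |6|->8.5, |2|->4
Step 3: Attach original signs; sum ranks with positive sign and with negative sign.
W+ = 11 + 2 + 2 + 8.5 + 4 = 27.5
W- = 11 + 7 + 5.5 + 5.5 + 2 + 11 + 8.5 = 50.5
(Check: W+ + W- = 78 should equal n(n+1)/2 = 78.)
Step 4: Test statistic W = min(W+, W-) = 27.5.
Step 5: Ties in |d|, so use the tie-corrected normal approximation.
        E[W] = n(n+1)/4 = 12*13/4 = 39.
        Tie groups: |d|=1 (t=3), |d|=4 (t=2), |d|=6 (t=2), |d|=8 (t=3); sum(t^3 - t) = 60.
        Var[W] = n(n+1)(2n+1)/24 - sum(t^3-t)/48 = 3900/24 - 60/48 = 161.25.
        z = (W - E[W]) / sqrt(Var[W]) = (27.5 - 39) / 12.6984 = -0.9056.
        Two-sided p = 2*Phi(z) = 0.365135.
Step 6: alpha = 0.05. fail to reject H0.

W+ = 27.5, W- = 50.5, W = min = 27.5, p = 0.365135, fail to reject H0.


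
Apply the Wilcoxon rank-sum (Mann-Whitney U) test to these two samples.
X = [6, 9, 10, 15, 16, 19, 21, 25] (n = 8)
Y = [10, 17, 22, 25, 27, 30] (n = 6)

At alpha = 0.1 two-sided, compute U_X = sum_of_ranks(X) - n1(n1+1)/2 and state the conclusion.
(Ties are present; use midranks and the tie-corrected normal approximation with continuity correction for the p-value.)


Step 1: Combine and sort all 14 observations; assign midranks.
sorted (value, group): (6,X), (9,X), (10,X), (10,Y), (15,X), (16,X), (17,Y), (19,X), (21,X), (22,Y), (25,X), (25,Y), (27,Y), (30,Y)
ranks: 6->1, 9->2, 10->3.5, 10->3.5, 15->5, 16->6, 17->7, 19->8, 21->9, 22->10, 25->11.5, 25->11.5, 27->13, 30->14
Step 2: Rank sum for X: R1 = 1 + 2 + 3.5 + 5 + 6 + 8 + 9 + 11.5 = 46.
Step 3: U_X = R1 - n1(n1+1)/2 = 46 - 8*9/2 = 46 - 36 = 10.
       U_Y = n1*n2 - U_X = 48 - 10 = 38.
Step 4: Ties are present, so use the tie-corrected normal approximation (with continuity correction) for the p-value.
Step 5: p-value = 0.080692; compare to alpha = 0.1. reject H0.

U_X = 10, p = 0.080692, reject H0 at alpha = 0.1.


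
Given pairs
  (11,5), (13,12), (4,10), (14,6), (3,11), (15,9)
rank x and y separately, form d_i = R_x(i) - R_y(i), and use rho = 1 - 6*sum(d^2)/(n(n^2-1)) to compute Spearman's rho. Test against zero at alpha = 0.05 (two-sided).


Step 1: Rank x and y separately (midranks; no ties here).
rank(x): 11->3, 13->4, 4->2, 14->5, 3->1, 15->6
rank(y): 5->1, 12->6, 10->4, 6->2, 11->5, 9->3
Step 2: d_i = R_x(i) - R_y(i); compute d_i^2.
  (3-1)^2=4, (4-6)^2=4, (2-4)^2=4, (5-2)^2=9, (1-5)^2=16, (6-3)^2=9
sum(d^2) = 46.
Step 3: rho = 1 - 6*46 / (6*(6^2 - 1)) = 1 - 276/210 = -0.314286.
Step 4: Under H0, t = rho * sqrt((n-2)/(1-rho^2)) = -0.6621 ~ t(4).
Step 5: Two-sided p-value from the t-distribution with 4 df = 0.544093.
Step 6: alpha = 0.05. fail to reject H0.

rho = -0.3143, p = 0.544093, fail to reject H0 at alpha = 0.05.


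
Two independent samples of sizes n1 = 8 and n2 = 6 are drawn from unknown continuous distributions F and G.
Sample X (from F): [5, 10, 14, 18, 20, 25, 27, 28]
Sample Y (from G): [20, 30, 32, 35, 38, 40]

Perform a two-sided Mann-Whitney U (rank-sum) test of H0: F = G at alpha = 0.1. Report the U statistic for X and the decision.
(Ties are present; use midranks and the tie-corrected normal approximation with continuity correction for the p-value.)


Step 1: Combine and sort all 14 observations; assign midranks.
sorted (value, group): (5,X), (10,X), (14,X), (18,X), (20,X), (20,Y), (25,X), (27,X), (28,X), (30,Y), (32,Y), (35,Y), (38,Y), (40,Y)
ranks: 5->1, 10->2, 14->3, 18->4, 20->5.5, 20->5.5, 25->7, 27->8, 28->9, 30->10, 32->11, 35->12, 38->13, 40->14
Step 2: Rank sum for X: R1 = 1 + 2 + 3 + 4 + 5.5 + 7 + 8 + 9 = 39.5.
Step 3: U_X = R1 - n1(n1+1)/2 = 39.5 - 8*9/2 = 39.5 - 36 = 3.5.
       U_Y = n1*n2 - U_X = 48 - 3.5 = 44.5.
Step 4: Ties are present, so use the tie-corrected normal approximation (with continuity correction) for the p-value.
Step 5: p-value = 0.009743; compare to alpha = 0.1. reject H0.

U_X = 3.5, p = 0.009743, reject H0 at alpha = 0.1.


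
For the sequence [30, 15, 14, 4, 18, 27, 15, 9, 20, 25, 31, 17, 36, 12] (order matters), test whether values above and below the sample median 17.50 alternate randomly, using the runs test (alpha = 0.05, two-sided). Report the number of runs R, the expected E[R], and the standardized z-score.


Step 1: Compute median = 17.50; label A = above, B = below.
Labels in order: ABBBAABBAAABAB  (n_A = 7, n_B = 7)
Step 2: Count runs R = 8.
Step 3: Under H0 (random ordering), E[R] = 2*n_A*n_B/(n_A+n_B) + 1 = 2*7*7/14 + 1 = 8.0000.
        Var[R] = 2*n_A*n_B*(2*n_A*n_B - n_A - n_B) / ((n_A+n_B)^2 * (n_A+n_B-1)) = 8232/2548 = 3.2308.
        SD[R] = 1.7974.
Step 4: R = E[R], so z = 0 with no continuity correction.
Step 5: Two-sided p-value via normal approximation = 2*(1 - Phi(|z|)) = 1.000000.
Step 6: alpha = 0.05. fail to reject H0.

R = 8, z = 0.0000, p = 1.000000, fail to reject H0.


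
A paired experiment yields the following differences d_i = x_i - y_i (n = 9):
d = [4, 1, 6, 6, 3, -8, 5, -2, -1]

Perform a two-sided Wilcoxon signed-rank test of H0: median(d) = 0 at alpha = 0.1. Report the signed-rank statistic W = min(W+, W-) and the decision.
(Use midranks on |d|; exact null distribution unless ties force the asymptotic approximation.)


Step 1: Drop any zero differences (none here) and take |d_i|.
|d| = [4, 1, 6, 6, 3, 8, 5, 2, 1]
Step 2: Midrank |d_i| (ties get averaged ranks).
ranks: |4|->5, |1|->1.5, |6|->7.5, |6|->7.5, |3|->4, |8|->9, |5|->6, |2|->3, |1|->1.5
Step 3: Attach original signs; sum ranks with positive sign and with negative sign.
W+ = 5 + 1.5 + 7.5 + 7.5 + 4 + 6 = 31.5
W- = 9 + 3 + 1.5 = 13.5
(Check: W+ + W- = 45 should equal n(n+1)/2 = 45.)
Step 4: Test statistic W = min(W+, W-) = 13.5.
Step 5: Ties in |d|, so use the tie-corrected normal approximation.
        E[W] = n(n+1)/4 = 9*10/4 = 22.5.
        Tie groups: |d|=1 (t=2), |d|=6 (t=2); sum(t^3 - t) = 12.
        Var[W] = n(n+1)(2n+1)/24 - sum(t^3-t)/48 = 1710/24 - 12/48 = 71.
        z = (W - E[W]) / sqrt(Var[W]) = (13.5 - 22.5) / 8.4261 = -1.0681.
        Two-sided p = 2*Phi(z) = 0.285474.
Step 6: alpha = 0.1. fail to reject H0.

W+ = 31.5, W- = 13.5, W = min = 13.5, p = 0.285474, fail to reject H0.


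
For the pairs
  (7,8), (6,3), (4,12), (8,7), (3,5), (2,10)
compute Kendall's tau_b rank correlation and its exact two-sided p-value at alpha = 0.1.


Step 1: Enumerate the 15 unordered pairs (i,j) with i<j and classify each by sign(x_j-x_i) * sign(y_j-y_i).
  (1,2):dx=-1,dy=-5->C; (1,3):dx=-3,dy=+4->D; (1,4):dx=+1,dy=-1->D; (1,5):dx=-4,dy=-3->C
  (1,6):dx=-5,dy=+2->D; (2,3):dx=-2,dy=+9->D; (2,4):dx=+2,dy=+4->C; (2,5):dx=-3,dy=+2->D
  (2,6):dx=-4,dy=+7->D; (3,4):dx=+4,dy=-5->D; (3,5):dx=-1,dy=-7->C; (3,6):dx=-2,dy=-2->C
  (4,5):dx=-5,dy=-2->C; (4,6):dx=-6,dy=+3->D; (5,6):dx=-1,dy=+5->D
Step 2: C = 6, D = 9, total pairs = 15.
Step 3: tau = (C - D)/(n(n-1)/2) = (6 - 9)/15 = -0.200000.
Step 4: Exact two-sided p-value (enumerate n! = 720 permutations of y under H0): p = 0.719444.
Step 5: alpha = 0.1. fail to reject H0.

tau_b = -0.2000 (C=6, D=9), p = 0.719444, fail to reject H0.


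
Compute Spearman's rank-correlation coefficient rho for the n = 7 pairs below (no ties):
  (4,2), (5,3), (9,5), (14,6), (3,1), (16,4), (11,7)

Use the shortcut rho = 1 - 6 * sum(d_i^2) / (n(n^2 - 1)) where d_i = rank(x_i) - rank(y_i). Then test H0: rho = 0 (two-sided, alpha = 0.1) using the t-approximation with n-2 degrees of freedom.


Step 1: Rank x and y separately (midranks; no ties here).
rank(x): 4->2, 5->3, 9->4, 14->6, 3->1, 16->7, 11->5
rank(y): 2->2, 3->3, 5->5, 6->6, 1->1, 4->4, 7->7
Step 2: d_i = R_x(i) - R_y(i); compute d_i^2.
  (2-2)^2=0, (3-3)^2=0, (4-5)^2=1, (6-6)^2=0, (1-1)^2=0, (7-4)^2=9, (5-7)^2=4
sum(d^2) = 14.
Step 3: rho = 1 - 6*14 / (7*(7^2 - 1)) = 1 - 84/336 = 0.750000.
Step 4: Under H0, t = rho * sqrt((n-2)/(1-rho^2)) = 2.5355 ~ t(5).
Step 5: Two-sided p-value from the t-distribution with 5 df = 0.052181.
Step 6: alpha = 0.1. reject H0.

rho = 0.7500, p = 0.052181, reject H0 at alpha = 0.1.


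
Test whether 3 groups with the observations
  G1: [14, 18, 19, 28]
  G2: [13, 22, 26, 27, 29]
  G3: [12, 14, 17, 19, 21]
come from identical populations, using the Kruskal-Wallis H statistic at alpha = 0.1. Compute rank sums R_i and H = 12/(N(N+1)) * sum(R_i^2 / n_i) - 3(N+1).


Step 1: Combine all N = 14 observations and assign midranks.
sorted (value, group, rank): (12,G3,1), (13,G2,2), (14,G1,3.5), (14,G3,3.5), (17,G3,5), (18,G1,6), (19,G1,7.5), (19,G3,7.5), (21,G3,9), (22,G2,10), (26,G2,11), (27,G2,12), (28,G1,13), (29,G2,14)
Step 2: Sum ranks within each group.
R_1 = 30 (n_1 = 4)
R_2 = 49 (n_2 = 5)
R_3 = 26 (n_3 = 5)
Step 3: H = 12/(N(N+1)) * sum(R_i^2/n_i) - 3(N+1)
     = 12/(14*15) * (30^2/4 + 49^2/5 + 26^2/5) - 3*15
     = 0.057143 * 840.4 - 45
     = 3.022857.
Step 4: Ties present; correction factor C = 1 - 12/(14^3 - 14) = 0.995604. Corrected H = 3.022857 / 0.995604 = 3.036203.
Step 5: Under H0, H ~ chi^2(2); p-value = 0.219127.
Step 6: alpha = 0.1. fail to reject H0.

H = 3.0362, df = 2, p = 0.219127, fail to reject H0.


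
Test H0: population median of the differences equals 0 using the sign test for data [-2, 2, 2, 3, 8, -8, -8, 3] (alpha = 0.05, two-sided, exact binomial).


Step 1: Discard zero differences. Original n = 8; n_eff = number of nonzero differences = 8.
Nonzero differences (with sign): -2, +2, +2, +3, +8, -8, -8, +3
Step 2: Count signs: positive = 5, negative = 3.
Step 3: Under H0: P(positive) = 0.5, so the number of positives S ~ Bin(8, 0.5).
Step 4: Two-sided exact p-value = sum of Bin(8,0.5) probabilities at or below the observed probability = 0.726562.
Step 5: alpha = 0.05. fail to reject H0.

n_eff = 8, pos = 5, neg = 3, p = 0.726562, fail to reject H0.


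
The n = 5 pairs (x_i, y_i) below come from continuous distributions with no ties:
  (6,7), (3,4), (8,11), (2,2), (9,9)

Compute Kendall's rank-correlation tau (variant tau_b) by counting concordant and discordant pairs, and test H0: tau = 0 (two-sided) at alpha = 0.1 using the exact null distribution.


Step 1: Enumerate the 10 unordered pairs (i,j) with i<j and classify each by sign(x_j-x_i) * sign(y_j-y_i).
  (1,2):dx=-3,dy=-3->C; (1,3):dx=+2,dy=+4->C; (1,4):dx=-4,dy=-5->C; (1,5):dx=+3,dy=+2->C
  (2,3):dx=+5,dy=+7->C; (2,4):dx=-1,dy=-2->C; (2,5):dx=+6,dy=+5->C; (3,4):dx=-6,dy=-9->C
  (3,5):dx=+1,dy=-2->D; (4,5):dx=+7,dy=+7->C
Step 2: C = 9, D = 1, total pairs = 10.
Step 3: tau = (C - D)/(n(n-1)/2) = (9 - 1)/10 = 0.800000.
Step 4: Exact two-sided p-value (enumerate n! = 120 permutations of y under H0): p = 0.083333.
Step 5: alpha = 0.1. reject H0.

tau_b = 0.8000 (C=9, D=1), p = 0.083333, reject H0.


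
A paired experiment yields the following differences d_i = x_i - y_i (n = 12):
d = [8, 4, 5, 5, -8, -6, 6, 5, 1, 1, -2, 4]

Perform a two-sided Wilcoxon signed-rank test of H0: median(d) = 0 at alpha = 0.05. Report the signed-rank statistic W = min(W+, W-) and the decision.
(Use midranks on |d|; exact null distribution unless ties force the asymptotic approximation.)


Step 1: Drop any zero differences (none here) and take |d_i|.
|d| = [8, 4, 5, 5, 8, 6, 6, 5, 1, 1, 2, 4]
Step 2: Midrank |d_i| (ties get averaged ranks).
ranks: |8|->11.5, |4|->4.5, |5|->7, |5|->7, |8|->11.5, |6|->9.5, |6|->9.5, |5|->7, |1|->1.5, |1|->1.5, |2|->3, |4|->4.5
Step 3: Attach original signs; sum ranks with positive sign and with negative sign.
W+ = 11.5 + 4.5 + 7 + 7 + 9.5 + 7 + 1.5 + 1.5 + 4.5 = 54
W- = 11.5 + 9.5 + 3 = 24
(Check: W+ + W- = 78 should equal n(n+1)/2 = 78.)
Step 4: Test statistic W = min(W+, W-) = 24.
Step 5: Ties in |d|, so use the tie-corrected normal approximation.
        E[W] = n(n+1)/4 = 12*13/4 = 39.
        Tie groups: |d|=1 (t=2), |d|=4 (t=2), |d|=5 (t=3), |d|=6 (t=2), |d|=8 (t=2); sum(t^3 - t) = 48.
        Var[W] = n(n+1)(2n+1)/24 - sum(t^3-t)/48 = 3900/24 - 48/48 = 161.5.
        z = (W - E[W]) / sqrt(Var[W]) = (24 - 39) / 12.7083 = -1.1803.
        Two-sided p = 2*Phi(z) = 0.237867.
Step 6: alpha = 0.05. fail to reject H0.

W+ = 54, W- = 24, W = min = 24, p = 0.237867, fail to reject H0.


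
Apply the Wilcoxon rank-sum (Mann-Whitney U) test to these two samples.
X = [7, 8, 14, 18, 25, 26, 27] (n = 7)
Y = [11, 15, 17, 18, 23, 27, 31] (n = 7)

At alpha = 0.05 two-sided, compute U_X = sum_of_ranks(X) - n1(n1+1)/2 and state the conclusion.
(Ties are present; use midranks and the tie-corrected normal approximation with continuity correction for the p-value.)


Step 1: Combine and sort all 14 observations; assign midranks.
sorted (value, group): (7,X), (8,X), (11,Y), (14,X), (15,Y), (17,Y), (18,X), (18,Y), (23,Y), (25,X), (26,X), (27,X), (27,Y), (31,Y)
ranks: 7->1, 8->2, 11->3, 14->4, 15->5, 17->6, 18->7.5, 18->7.5, 23->9, 25->10, 26->11, 27->12.5, 27->12.5, 31->14
Step 2: Rank sum for X: R1 = 1 + 2 + 4 + 7.5 + 10 + 11 + 12.5 = 48.
Step 3: U_X = R1 - n1(n1+1)/2 = 48 - 7*8/2 = 48 - 28 = 20.
       U_Y = n1*n2 - U_X = 49 - 20 = 29.
Step 4: Ties are present, so use the tie-corrected normal approximation (with continuity correction) for the p-value.
Step 5: p-value = 0.608491; compare to alpha = 0.05. fail to reject H0.

U_X = 20, p = 0.608491, fail to reject H0 at alpha = 0.05.


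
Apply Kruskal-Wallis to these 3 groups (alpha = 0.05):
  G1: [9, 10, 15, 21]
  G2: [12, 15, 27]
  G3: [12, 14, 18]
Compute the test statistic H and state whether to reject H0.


Step 1: Combine all N = 10 observations and assign midranks.
sorted (value, group, rank): (9,G1,1), (10,G1,2), (12,G2,3.5), (12,G3,3.5), (14,G3,5), (15,G1,6.5), (15,G2,6.5), (18,G3,8), (21,G1,9), (27,G2,10)
Step 2: Sum ranks within each group.
R_1 = 18.5 (n_1 = 4)
R_2 = 20 (n_2 = 3)
R_3 = 16.5 (n_3 = 3)
Step 3: H = 12/(N(N+1)) * sum(R_i^2/n_i) - 3(N+1)
     = 12/(10*11) * (18.5^2/4 + 20^2/3 + 16.5^2/3) - 3*11
     = 0.109091 * 309.646 - 33
     = 0.779545.
Step 4: Ties present; correction factor C = 1 - 12/(10^3 - 10) = 0.987879. Corrected H = 0.779545 / 0.987879 = 0.789110.
Step 5: Under H0, H ~ chi^2(2); p-value = 0.673980.
Step 6: alpha = 0.05. fail to reject H0.

H = 0.7891, df = 2, p = 0.673980, fail to reject H0.


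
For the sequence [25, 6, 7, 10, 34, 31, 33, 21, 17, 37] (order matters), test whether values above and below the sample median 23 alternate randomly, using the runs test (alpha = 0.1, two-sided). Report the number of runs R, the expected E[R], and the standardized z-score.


Step 1: Compute median = 23; label A = above, B = below.
Labels in order: ABBBAAABBA  (n_A = 5, n_B = 5)
Step 2: Count runs R = 5.
Step 3: Under H0 (random ordering), E[R] = 2*n_A*n_B/(n_A+n_B) + 1 = 2*5*5/10 + 1 = 6.0000.
        Var[R] = 2*n_A*n_B*(2*n_A*n_B - n_A - n_B) / ((n_A+n_B)^2 * (n_A+n_B-1)) = 2000/900 = 2.2222.
        SD[R] = 1.4907.
Step 4: Continuity-corrected z = (R + 0.5 - E[R]) / SD[R] = (5 + 0.5 - 6.0000) / 1.4907 = -0.3354.
Step 5: Two-sided p-value via normal approximation = 2*(1 - Phi(|z|)) = 0.737316.
Step 6: alpha = 0.1. fail to reject H0.

R = 5, z = -0.3354, p = 0.737316, fail to reject H0.


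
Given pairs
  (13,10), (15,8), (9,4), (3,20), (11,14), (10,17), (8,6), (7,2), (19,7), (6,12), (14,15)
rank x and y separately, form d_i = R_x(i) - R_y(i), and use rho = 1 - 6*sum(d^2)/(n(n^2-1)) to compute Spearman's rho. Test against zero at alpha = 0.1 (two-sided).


Step 1: Rank x and y separately (midranks; no ties here).
rank(x): 13->8, 15->10, 9->5, 3->1, 11->7, 10->6, 8->4, 7->3, 19->11, 6->2, 14->9
rank(y): 10->6, 8->5, 4->2, 20->11, 14->8, 17->10, 6->3, 2->1, 7->4, 12->7, 15->9
Step 2: d_i = R_x(i) - R_y(i); compute d_i^2.
  (8-6)^2=4, (10-5)^2=25, (5-2)^2=9, (1-11)^2=100, (7-8)^2=1, (6-10)^2=16, (4-3)^2=1, (3-1)^2=4, (11-4)^2=49, (2-7)^2=25, (9-9)^2=0
sum(d^2) = 234.
Step 3: rho = 1 - 6*234 / (11*(11^2 - 1)) = 1 - 1404/1320 = -0.063636.
Step 4: Under H0, t = rho * sqrt((n-2)/(1-rho^2)) = -0.1913 ~ t(9).
Step 5: Two-sided p-value from the t-distribution with 9 df = 0.852539.
Step 6: alpha = 0.1. fail to reject H0.

rho = -0.0636, p = 0.852539, fail to reject H0 at alpha = 0.1.


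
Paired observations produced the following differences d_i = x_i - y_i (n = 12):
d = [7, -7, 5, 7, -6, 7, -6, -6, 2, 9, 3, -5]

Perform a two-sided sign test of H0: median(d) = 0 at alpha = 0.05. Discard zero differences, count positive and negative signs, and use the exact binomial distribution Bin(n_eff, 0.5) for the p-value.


Step 1: Discard zero differences. Original n = 12; n_eff = number of nonzero differences = 12.
Nonzero differences (with sign): +7, -7, +5, +7, -6, +7, -6, -6, +2, +9, +3, -5
Step 2: Count signs: positive = 7, negative = 5.
Step 3: Under H0: P(positive) = 0.5, so the number of positives S ~ Bin(12, 0.5).
Step 4: Two-sided exact p-value = sum of Bin(12,0.5) probabilities at or below the observed probability = 0.774414.
Step 5: alpha = 0.05. fail to reject H0.

n_eff = 12, pos = 7, neg = 5, p = 0.774414, fail to reject H0.


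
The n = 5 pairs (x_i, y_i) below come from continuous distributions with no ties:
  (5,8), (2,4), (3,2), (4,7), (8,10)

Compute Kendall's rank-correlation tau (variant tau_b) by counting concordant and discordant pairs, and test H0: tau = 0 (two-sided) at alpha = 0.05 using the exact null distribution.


Step 1: Enumerate the 10 unordered pairs (i,j) with i<j and classify each by sign(x_j-x_i) * sign(y_j-y_i).
  (1,2):dx=-3,dy=-4->C; (1,3):dx=-2,dy=-6->C; (1,4):dx=-1,dy=-1->C; (1,5):dx=+3,dy=+2->C
  (2,3):dx=+1,dy=-2->D; (2,4):dx=+2,dy=+3->C; (2,5):dx=+6,dy=+6->C; (3,4):dx=+1,dy=+5->C
  (3,5):dx=+5,dy=+8->C; (4,5):dx=+4,dy=+3->C
Step 2: C = 9, D = 1, total pairs = 10.
Step 3: tau = (C - D)/(n(n-1)/2) = (9 - 1)/10 = 0.800000.
Step 4: Exact two-sided p-value (enumerate n! = 120 permutations of y under H0): p = 0.083333.
Step 5: alpha = 0.05. fail to reject H0.

tau_b = 0.8000 (C=9, D=1), p = 0.083333, fail to reject H0.


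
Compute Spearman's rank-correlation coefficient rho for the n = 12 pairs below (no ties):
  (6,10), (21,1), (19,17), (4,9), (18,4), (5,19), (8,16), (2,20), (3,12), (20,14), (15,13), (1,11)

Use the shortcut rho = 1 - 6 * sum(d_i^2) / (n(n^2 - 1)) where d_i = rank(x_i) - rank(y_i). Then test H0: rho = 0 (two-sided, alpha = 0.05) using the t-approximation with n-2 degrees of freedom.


Step 1: Rank x and y separately (midranks; no ties here).
rank(x): 6->6, 21->12, 19->10, 4->4, 18->9, 5->5, 8->7, 2->2, 3->3, 20->11, 15->8, 1->1
rank(y): 10->4, 1->1, 17->10, 9->3, 4->2, 19->11, 16->9, 20->12, 12->6, 14->8, 13->7, 11->5
Step 2: d_i = R_x(i) - R_y(i); compute d_i^2.
  (6-4)^2=4, (12-1)^2=121, (10-10)^2=0, (4-3)^2=1, (9-2)^2=49, (5-11)^2=36, (7-9)^2=4, (2-12)^2=100, (3-6)^2=9, (11-8)^2=9, (8-7)^2=1, (1-5)^2=16
sum(d^2) = 350.
Step 3: rho = 1 - 6*350 / (12*(12^2 - 1)) = 1 - 2100/1716 = -0.223776.
Step 4: Under H0, t = rho * sqrt((n-2)/(1-rho^2)) = -0.7261 ~ t(10).
Step 5: Two-sided p-value from the t-distribution with 10 df = 0.484452.
Step 6: alpha = 0.05. fail to reject H0.

rho = -0.2238, p = 0.484452, fail to reject H0 at alpha = 0.05.


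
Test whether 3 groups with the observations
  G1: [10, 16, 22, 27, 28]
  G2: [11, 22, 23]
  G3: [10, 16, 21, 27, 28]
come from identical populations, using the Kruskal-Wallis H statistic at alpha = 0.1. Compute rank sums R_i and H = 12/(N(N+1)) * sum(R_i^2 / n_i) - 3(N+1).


Step 1: Combine all N = 13 observations and assign midranks.
sorted (value, group, rank): (10,G1,1.5), (10,G3,1.5), (11,G2,3), (16,G1,4.5), (16,G3,4.5), (21,G3,6), (22,G1,7.5), (22,G2,7.5), (23,G2,9), (27,G1,10.5), (27,G3,10.5), (28,G1,12.5), (28,G3,12.5)
Step 2: Sum ranks within each group.
R_1 = 36.5 (n_1 = 5)
R_2 = 19.5 (n_2 = 3)
R_3 = 35 (n_3 = 5)
Step 3: H = 12/(N(N+1)) * sum(R_i^2/n_i) - 3(N+1)
     = 12/(13*14) * (36.5^2/5 + 19.5^2/3 + 35^2/5) - 3*14
     = 0.065934 * 638.2 - 42
     = 0.079121.
Step 4: Ties present; correction factor C = 1 - 30/(13^3 - 13) = 0.986264. Corrected H = 0.079121 / 0.986264 = 0.080223.
Step 5: Under H0, H ~ chi^2(2); p-value = 0.960682.
Step 6: alpha = 0.1. fail to reject H0.

H = 0.0802, df = 2, p = 0.960682, fail to reject H0.


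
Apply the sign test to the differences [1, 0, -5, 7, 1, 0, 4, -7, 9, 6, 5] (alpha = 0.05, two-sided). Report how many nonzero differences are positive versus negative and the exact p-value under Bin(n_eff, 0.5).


Step 1: Discard zero differences. Original n = 11; n_eff = number of nonzero differences = 9.
Nonzero differences (with sign): +1, -5, +7, +1, +4, -7, +9, +6, +5
Step 2: Count signs: positive = 7, negative = 2.
Step 3: Under H0: P(positive) = 0.5, so the number of positives S ~ Bin(9, 0.5).
Step 4: Two-sided exact p-value = sum of Bin(9,0.5) probabilities at or below the observed probability = 0.179688.
Step 5: alpha = 0.05. fail to reject H0.

n_eff = 9, pos = 7, neg = 2, p = 0.179688, fail to reject H0.


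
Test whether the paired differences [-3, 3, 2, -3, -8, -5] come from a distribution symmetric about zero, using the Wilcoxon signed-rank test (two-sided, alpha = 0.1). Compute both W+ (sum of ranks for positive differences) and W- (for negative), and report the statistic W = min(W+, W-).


Step 1: Drop any zero differences (none here) and take |d_i|.
|d| = [3, 3, 2, 3, 8, 5]
Step 2: Midrank |d_i| (ties get averaged ranks).
ranks: |3|->3, |3|->3, |2|->1, |3|->3, |8|->6, |5|->5
Step 3: Attach original signs; sum ranks with positive sign and with negative sign.
W+ = 3 + 1 = 4
W- = 3 + 3 + 6 + 5 = 17
(Check: W+ + W- = 21 should equal n(n+1)/2 = 21.)
Step 4: Test statistic W = min(W+, W-) = 4.
Step 5: Ties in |d|, so use the tie-corrected normal approximation.
        E[W] = n(n+1)/4 = 6*7/4 = 10.5.
        Tie groups: |d|=3 (t=3); sum(t^3 - t) = 24.
        Var[W] = n(n+1)(2n+1)/24 - sum(t^3-t)/48 = 546/24 - 24/48 = 22.25.
        z = (W - E[W]) / sqrt(Var[W]) = (4 - 10.5) / 4.7170 = -1.3780.
        Two-sided p = 2*Phi(z) = 0.168204.
Step 6: alpha = 0.1. fail to reject H0.

W+ = 4, W- = 17, W = min = 4, p = 0.168204, fail to reject H0.


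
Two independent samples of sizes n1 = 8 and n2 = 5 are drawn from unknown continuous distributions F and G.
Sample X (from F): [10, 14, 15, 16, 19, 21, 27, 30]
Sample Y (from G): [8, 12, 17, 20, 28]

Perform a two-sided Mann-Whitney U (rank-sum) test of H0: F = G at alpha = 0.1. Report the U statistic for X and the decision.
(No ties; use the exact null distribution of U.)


Step 1: Combine and sort all 13 observations; assign midranks.
sorted (value, group): (8,Y), (10,X), (12,Y), (14,X), (15,X), (16,X), (17,Y), (19,X), (20,Y), (21,X), (27,X), (28,Y), (30,X)
ranks: 8->1, 10->2, 12->3, 14->4, 15->5, 16->6, 17->7, 19->8, 20->9, 21->10, 27->11, 28->12, 30->13
Step 2: Rank sum for X: R1 = 2 + 4 + 5 + 6 + 8 + 10 + 11 + 13 = 59.
Step 3: U_X = R1 - n1(n1+1)/2 = 59 - 8*9/2 = 59 - 36 = 23.
       U_Y = n1*n2 - U_X = 40 - 23 = 17.
Step 4: No ties, so the exact null distribution of U (based on enumerating the C(13,8) = 1287 equally likely rank assignments) gives the two-sided p-value.
Step 5: p-value = 0.724165; compare to alpha = 0.1. fail to reject H0.

U_X = 23, p = 0.724165, fail to reject H0 at alpha = 0.1.
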